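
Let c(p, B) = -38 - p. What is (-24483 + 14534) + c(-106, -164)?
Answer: -9881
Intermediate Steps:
(-24483 + 14534) + c(-106, -164) = (-24483 + 14534) + (-38 - 1*(-106)) = -9949 + (-38 + 106) = -9949 + 68 = -9881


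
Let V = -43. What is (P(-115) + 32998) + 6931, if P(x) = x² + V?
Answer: 53111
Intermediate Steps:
P(x) = -43 + x² (P(x) = x² - 43 = -43 + x²)
(P(-115) + 32998) + 6931 = ((-43 + (-115)²) + 32998) + 6931 = ((-43 + 13225) + 32998) + 6931 = (13182 + 32998) + 6931 = 46180 + 6931 = 53111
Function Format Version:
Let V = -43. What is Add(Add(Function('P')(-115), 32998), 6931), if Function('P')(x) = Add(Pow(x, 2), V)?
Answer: 53111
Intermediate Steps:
Function('P')(x) = Add(-43, Pow(x, 2)) (Function('P')(x) = Add(Pow(x, 2), -43) = Add(-43, Pow(x, 2)))
Add(Add(Function('P')(-115), 32998), 6931) = Add(Add(Add(-43, Pow(-115, 2)), 32998), 6931) = Add(Add(Add(-43, 13225), 32998), 6931) = Add(Add(13182, 32998), 6931) = Add(46180, 6931) = 53111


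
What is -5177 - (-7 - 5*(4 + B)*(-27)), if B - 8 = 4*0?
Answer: -6790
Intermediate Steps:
B = 8 (B = 8 + 4*0 = 8 + 0 = 8)
-5177 - (-7 - 5*(4 + B)*(-27)) = -5177 - (-7 - 5*(4 + 8)*(-27)) = -5177 - (-7 - 5*12*(-27)) = -5177 - (-7 - 60*(-27)) = -5177 - (-7 + 1620) = -5177 - 1*1613 = -5177 - 1613 = -6790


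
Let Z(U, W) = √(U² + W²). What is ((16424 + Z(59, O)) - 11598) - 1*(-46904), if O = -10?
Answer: 51730 + √3581 ≈ 51790.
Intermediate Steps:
((16424 + Z(59, O)) - 11598) - 1*(-46904) = ((16424 + √(59² + (-10)²)) - 11598) - 1*(-46904) = ((16424 + √(3481 + 100)) - 11598) + 46904 = ((16424 + √3581) - 11598) + 46904 = (4826 + √3581) + 46904 = 51730 + √3581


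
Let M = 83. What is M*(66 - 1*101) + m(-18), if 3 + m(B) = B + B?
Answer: -2944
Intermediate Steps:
m(B) = -3 + 2*B (m(B) = -3 + (B + B) = -3 + 2*B)
M*(66 - 1*101) + m(-18) = 83*(66 - 1*101) + (-3 + 2*(-18)) = 83*(66 - 101) + (-3 - 36) = 83*(-35) - 39 = -2905 - 39 = -2944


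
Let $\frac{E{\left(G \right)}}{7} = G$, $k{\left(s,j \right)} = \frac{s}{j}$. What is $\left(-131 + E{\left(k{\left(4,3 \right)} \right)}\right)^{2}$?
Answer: $\frac{133225}{9} \approx 14803.0$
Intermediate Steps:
$E{\left(G \right)} = 7 G$
$\left(-131 + E{\left(k{\left(4,3 \right)} \right)}\right)^{2} = \left(-131 + 7 \cdot \frac{4}{3}\right)^{2} = \left(-131 + \frac{28}{3}\right)^{2} = \left(- \frac{365}{3}\right)^{2} = \frac{133225}{9}$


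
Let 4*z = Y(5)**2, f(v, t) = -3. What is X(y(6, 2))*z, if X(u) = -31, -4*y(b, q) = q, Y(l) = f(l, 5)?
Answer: -279/4 ≈ -69.750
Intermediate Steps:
Y(l) = -3
y(b, q) = -q/4
z = 9/4 (z = (1/4)*(-3)**2 = (1/4)*9 = 9/4 ≈ 2.2500)
X(y(6, 2))*z = -31*9/4 = -279/4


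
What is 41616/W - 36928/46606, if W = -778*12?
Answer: -47589898/9064867 ≈ -5.2499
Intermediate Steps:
W = -9336
41616/W - 36928/46606 = 41616/(-9336) - 36928/46606 = 41616*(-1/9336) - 36928*1/46606 = -1734/389 - 18464/23303 = -47589898/9064867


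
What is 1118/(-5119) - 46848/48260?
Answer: -73442398/61760735 ≈ -1.1891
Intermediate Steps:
1118/(-5119) - 46848/48260 = 1118*(-1/5119) - 46848*1/48260 = -1118/5119 - 11712/12065 = -73442398/61760735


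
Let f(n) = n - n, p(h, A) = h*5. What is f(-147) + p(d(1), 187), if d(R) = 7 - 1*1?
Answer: 30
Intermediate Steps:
d(R) = 6 (d(R) = 7 - 1 = 6)
p(h, A) = 5*h
f(n) = 0
f(-147) + p(d(1), 187) = 0 + 5*6 = 0 + 30 = 30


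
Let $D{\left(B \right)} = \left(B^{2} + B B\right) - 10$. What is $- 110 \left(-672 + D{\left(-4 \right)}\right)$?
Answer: $71500$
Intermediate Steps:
$D{\left(B \right)} = -10 + 2 B^{2}$ ($D{\left(B \right)} = \left(B^{2} + B^{2}\right) - 10 = 2 B^{2} - 10 = -10 + 2 B^{2}$)
$- 110 \left(-672 + D{\left(-4 \right)}\right) = - 110 \left(-672 - \left(10 - 2 \left(-4\right)^{2}\right)\right) = - 110 \left(-672 + \left(-10 + 2 \cdot 16\right)\right) = - 110 \left(-672 + \left(-10 + 32\right)\right) = - 110 \left(-672 + 22\right) = \left(-110\right) \left(-650\right) = 71500$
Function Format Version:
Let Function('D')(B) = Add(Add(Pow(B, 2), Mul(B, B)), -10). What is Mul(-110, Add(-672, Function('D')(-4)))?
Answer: 71500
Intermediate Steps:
Function('D')(B) = Add(-10, Mul(2, Pow(B, 2))) (Function('D')(B) = Add(Add(Pow(B, 2), Pow(B, 2)), -10) = Add(Mul(2, Pow(B, 2)), -10) = Add(-10, Mul(2, Pow(B, 2))))
Mul(-110, Add(-672, Function('D')(-4))) = Mul(-110, Add(-672, Add(-10, Mul(2, Pow(-4, 2))))) = Mul(-110, Add(-672, Add(-10, Mul(2, 16)))) = Mul(-110, Add(-672, Add(-10, 32))) = Mul(-110, Add(-672, 22)) = Mul(-110, -650) = 71500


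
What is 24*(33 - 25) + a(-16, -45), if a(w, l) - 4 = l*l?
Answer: 2221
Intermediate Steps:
a(w, l) = 4 + l² (a(w, l) = 4 + l*l = 4 + l²)
24*(33 - 25) + a(-16, -45) = 24*(33 - 25) + (4 + (-45)²) = 24*8 + (4 + 2025) = 192 + 2029 = 2221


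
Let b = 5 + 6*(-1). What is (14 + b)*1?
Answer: 13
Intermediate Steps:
b = -1 (b = 5 - 6 = -1)
(14 + b)*1 = (14 - 1)*1 = 13*1 = 13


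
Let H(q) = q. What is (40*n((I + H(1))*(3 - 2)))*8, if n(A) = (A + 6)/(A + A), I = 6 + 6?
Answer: 3040/13 ≈ 233.85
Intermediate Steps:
I = 12
n(A) = (6 + A)/(2*A) (n(A) = (6 + A)/((2*A)) = (6 + A)*(1/(2*A)) = (6 + A)/(2*A))
(40*n((I + H(1))*(3 - 2)))*8 = (40*((6 + (12 + 1)*(3 - 2))/(2*(((12 + 1)*(3 - 2))))))*8 = (40*((6 + 13*1)/(2*((13*1)))))*8 = (40*((½)*(6 + 13)/13))*8 = (40*((½)*(1/13)*19))*8 = (40*(19/26))*8 = (380/13)*8 = 3040/13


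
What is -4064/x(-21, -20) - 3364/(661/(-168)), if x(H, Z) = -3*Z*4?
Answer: 8309386/9915 ≈ 838.06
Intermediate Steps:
x(H, Z) = -12*Z
-4064/x(-21, -20) - 3364/(661/(-168)) = -4064/((-12*(-20))) - 3364/(661/(-168)) = -4064/240 - 3364/(661*(-1/168)) = -4064*1/240 - 3364/(-661/168) = -254/15 - 3364*(-168/661) = -254/15 + 565152/661 = 8309386/9915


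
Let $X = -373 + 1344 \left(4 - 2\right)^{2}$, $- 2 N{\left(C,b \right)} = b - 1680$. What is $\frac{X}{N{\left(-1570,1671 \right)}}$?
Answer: $\frac{10006}{9} \approx 1111.8$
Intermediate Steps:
$N{\left(C,b \right)} = 840 - \frac{b}{2}$ ($N{\left(C,b \right)} = - \frac{b - 1680}{2} = - \frac{-1680 + b}{2} = 840 - \frac{b}{2}$)
$X = 5003$ ($X = -373 + 1344 \cdot 2^{2} = -373 + 1344 \cdot 4 = -373 + 5376 = 5003$)
$\frac{X}{N{\left(-1570,1671 \right)}} = \frac{5003}{840 - \frac{1671}{2}} = \frac{5003}{\frac{9}{2}} = 5003 \cdot \frac{2}{9} = \frac{10006}{9}$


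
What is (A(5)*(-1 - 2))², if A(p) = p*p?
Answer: 5625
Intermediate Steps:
A(p) = p²
(A(5)*(-1 - 2))² = (5²*(-1 - 2))² = (25*(-3))² = (-75)² = 5625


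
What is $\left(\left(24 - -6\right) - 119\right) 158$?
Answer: $-14062$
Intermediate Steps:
$\left(\left(24 - -6\right) - 119\right) 158 = \left(\left(24 + 6\right) - 119\right) 158 = \left(30 - 119\right) 158 = \left(-89\right) 158 = -14062$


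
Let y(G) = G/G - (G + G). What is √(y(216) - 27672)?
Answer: I*√28103 ≈ 167.64*I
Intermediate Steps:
y(G) = 1 - 2*G
√(y(216) - 27672) = √((1 - 2*216) - 27672) = √((1 - 432) - 27672) = √(-431 - 27672) = √(-28103) = I*√28103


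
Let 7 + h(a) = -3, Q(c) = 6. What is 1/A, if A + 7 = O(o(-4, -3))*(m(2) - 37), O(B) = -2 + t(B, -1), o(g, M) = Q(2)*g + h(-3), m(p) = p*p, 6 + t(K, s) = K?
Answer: 1/1379 ≈ 0.00072516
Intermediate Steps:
t(K, s) = -6 + K
m(p) = p²
h(a) = -10 (h(a) = -7 - 3 = -10)
o(g, M) = -10 + 6*g (o(g, M) = 6*g - 10 = -10 + 6*g)
O(B) = -8 + B (O(B) = -2 + (-6 + B) = -8 + B)
A = 1379 (A = -7 + (-8 + (-10 + 6*(-4)))*(2² - 37) = -7 + (-8 + (-10 - 24))*(4 - 37) = -7 + (-8 - 34)*(-33) = -7 - 42*(-33) = -7 + 1386 = 1379)
1/A = 1/1379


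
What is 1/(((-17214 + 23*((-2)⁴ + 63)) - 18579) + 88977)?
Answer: 1/55001 ≈ 1.8181e-5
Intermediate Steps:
1/(((-17214 + 23*((-2)⁴ + 63)) - 18579) + 88977) = 1/(((-17214 + 23*(16 + 63)) - 18579) + 88977) = 1/(((-17214 + 23*79) - 18579) + 88977) = 1/(((-17214 + 1817) - 18579) + 88977) = 1/((-15397 - 18579) + 88977) = 1/(-33976 + 88977) = 1/55001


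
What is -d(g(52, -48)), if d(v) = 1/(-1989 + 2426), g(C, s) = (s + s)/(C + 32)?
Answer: -1/437 ≈ -0.0022883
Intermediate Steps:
g(C, s) = 2*s/(32 + C) (g(C, s) = (2*s)/(32 + C) = 2*s/(32 + C))
d(v) = 1/437
-d(g(52, -48)) = -1*1/437 = -1/437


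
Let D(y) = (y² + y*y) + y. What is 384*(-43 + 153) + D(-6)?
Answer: 42306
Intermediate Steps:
D(y) = y + 2*y² (D(y) = (y² + y²) + y = 2*y² + y = y + 2*y²)
384*(-43 + 153) + D(-6) = 384*(-43 + 153) - 6*(1 + 2*(-6)) = 384*110 - 6*(1 - 12) = 42240 - 6*(-11) = 42240 + 66 = 42306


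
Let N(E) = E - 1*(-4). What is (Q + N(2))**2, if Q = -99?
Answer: 8649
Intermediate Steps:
N(E) = 4 + E (N(E) = E + 4 = 4 + E)
(Q + N(2))**2 = (-99 + (4 + 2))**2 = (-99 + 6)**2 = (-93)**2 = 8649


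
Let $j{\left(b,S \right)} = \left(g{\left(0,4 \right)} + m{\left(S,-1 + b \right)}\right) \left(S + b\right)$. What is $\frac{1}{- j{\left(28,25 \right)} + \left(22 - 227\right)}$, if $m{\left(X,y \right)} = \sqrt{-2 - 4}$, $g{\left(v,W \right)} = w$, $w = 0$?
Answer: $\frac{i}{- 205 i + 53 \sqrt{6}} \approx -0.0034817 + 0.0022049 i$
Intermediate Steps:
$g{\left(v,W \right)} = 0$
$m{\left(X,y \right)} = i \sqrt{6}$ ($m{\left(X,y \right)} = \sqrt{-6} = i \sqrt{6}$)
$j{\left(b,S \right)} = i \sqrt{6} \left(S + b\right)$ ($j{\left(b,S \right)} = \left(0 + i \sqrt{6}\right) \left(S + b\right) = i \sqrt{6} \left(S + b\right)$)
$\frac{1}{- j{\left(28,25 \right)} + \left(22 - 227\right)} = \frac{1}{- i \sqrt{6} \left(25 + 28\right) + \left(22 - 227\right)} = \frac{1}{- i \sqrt{6} \cdot 53 + \left(22 - 227\right)} = \frac{1}{- 53 i \sqrt{6} - 205} = \frac{1}{-205 - 53 i \sqrt{6}}$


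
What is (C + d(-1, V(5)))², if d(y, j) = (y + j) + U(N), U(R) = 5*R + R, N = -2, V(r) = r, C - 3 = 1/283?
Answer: 1999396/80089 ≈ 24.965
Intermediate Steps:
C = 850/283 (C = 3 + 1/283 = 850/283 ≈ 3.0035)
U(R) = 6*R
d(y, j) = -12 + j + y (d(y, j) = (y + j) + 6*(-2) = (j + y) - 12 = -12 + j + y)
(C + d(-1, V(5)))² = (850/283 + (-12 + 5 - 1))² = (850/283 - 8)² = (-1414/283)² = 1999396/80089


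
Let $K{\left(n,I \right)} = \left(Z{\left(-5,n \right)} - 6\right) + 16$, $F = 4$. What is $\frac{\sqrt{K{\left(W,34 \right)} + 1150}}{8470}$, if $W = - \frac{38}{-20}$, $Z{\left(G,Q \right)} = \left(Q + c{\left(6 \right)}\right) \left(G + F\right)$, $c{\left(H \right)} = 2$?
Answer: $\frac{\sqrt{115610}}{84700} \approx 0.0040143$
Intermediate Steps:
$Z{\left(G,Q \right)} = \left(2 + Q\right) \left(4 + G\right)$ ($Z{\left(G,Q \right)} = \left(Q + 2\right) \left(G + 4\right) = \left(2 + Q\right) \left(4 + G\right)$)
$W = \frac{19}{10}$ ($W = \left(-38\right) \left(- \frac{1}{20}\right) = \frac{19}{10} \approx 1.9$)
$K{\left(n,I \right)} = 8 - n$ ($K{\left(n,I \right)} = \left(\left(8 + 2 \left(-5\right) + 4 n - 5 n\right) - 6\right) + 16 = \left(\left(8 - 10 + 4 n - 5 n\right) - 6\right) + 16 = \left(\left(-2 - n\right) - 6\right) + 16 = \left(-8 - n\right) + 16 = 8 - n$)
$\frac{\sqrt{K{\left(W,34 \right)} + 1150}}{8470} = \frac{\sqrt{\left(8 - \frac{19}{10}\right) + 1150}}{8470} = \sqrt{\left(8 - \frac{19}{10}\right) + 1150} \cdot \frac{1}{8470} = \sqrt{\frac{61}{10} + 1150} \cdot \frac{1}{8470} = \sqrt{\frac{11561}{10}} \cdot \frac{1}{8470} = \frac{\sqrt{115610}}{10} \cdot \frac{1}{8470} = \frac{\sqrt{115610}}{84700}$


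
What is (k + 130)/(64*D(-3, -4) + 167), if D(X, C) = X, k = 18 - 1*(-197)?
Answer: -69/5 ≈ -13.800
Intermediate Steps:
k = 215 (k = 18 + 197 = 215)
(k + 130)/(64*D(-3, -4) + 167) = (215 + 130)/(64*(-3) + 167) = 345/(-192 + 167) = 345/(-25) = 345*(-1/25) = -69/5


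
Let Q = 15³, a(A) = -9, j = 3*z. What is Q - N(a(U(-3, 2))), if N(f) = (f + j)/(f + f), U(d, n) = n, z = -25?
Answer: 10111/3 ≈ 3370.3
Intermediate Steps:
j = -75 (j = 3*(-25) = -75)
Q = 3375
N(f) = (-75 + f)/(2*f) (N(f) = (f - 75)/(f + f) = (-75 + f)/((2*f)) = (-75 + f)*(1/(2*f)) = (-75 + f)/(2*f))
Q - N(a(U(-3, 2))) = 3375 - (-75 - 9)/(2*(-9)) = 3375 - (-1)*(-84)/(2*9) = 3375 - 1*14/3 = 3375 - 14/3 = 10111/3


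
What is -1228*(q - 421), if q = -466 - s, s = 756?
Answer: 2017604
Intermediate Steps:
q = -1222 (q = -466 - 1*756 = -466 - 756 = -1222)
-1228*(q - 421) = -1228*(-1222 - 421) = -1228*(-1643) = 2017604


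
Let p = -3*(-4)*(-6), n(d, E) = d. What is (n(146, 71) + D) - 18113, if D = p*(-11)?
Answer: -17175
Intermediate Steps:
p = -72 (p = 12*(-6) = -72)
D = 792 (D = -72*(-11) = 792)
(n(146, 71) + D) - 18113 = (146 + 792) - 18113 = 938 - 18113 = -17175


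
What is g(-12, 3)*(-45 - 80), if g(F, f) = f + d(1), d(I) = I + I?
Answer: -625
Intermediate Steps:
d(I) = 2*I
g(F, f) = 2 + f (g(F, f) = f + 2*1 = f + 2 = 2 + f)
g(-12, 3)*(-45 - 80) = (2 + 3)*(-45 - 80) = 5*(-125) = -625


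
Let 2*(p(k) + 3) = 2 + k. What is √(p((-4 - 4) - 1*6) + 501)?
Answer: 2*√123 ≈ 22.181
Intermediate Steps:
p(k) = -2 + k/2 (p(k) = -3 + (2 + k)/2 = -3 + (1 + k/2) = -2 + k/2)
√(p((-4 - 4) - 1*6) + 501) = √((-2 + ((-4 - 4) - 1*6)/2) + 501) = √((-2 + (-8 - 6)/2) + 501) = √((-2 + (½)*(-14)) + 501) = √((-2 - 7) + 501) = √(-9 + 501) = √492 = 2*√123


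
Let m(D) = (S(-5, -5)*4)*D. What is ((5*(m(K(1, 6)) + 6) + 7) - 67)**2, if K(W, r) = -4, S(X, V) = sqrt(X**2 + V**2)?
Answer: 320900 + 24000*sqrt(2) ≈ 3.5484e+5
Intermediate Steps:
S(X, V) = sqrt(V**2 + X**2)
m(D) = 20*D*sqrt(2) (m(D) = (sqrt((-5)**2 + (-5)**2)*4)*D = (sqrt(25 + 25)*4)*D = (sqrt(50)*4)*D = ((5*sqrt(2))*4)*D = (20*sqrt(2))*D = 20*D*sqrt(2))
((5*(m(K(1, 6)) + 6) + 7) - 67)**2 = ((5*(20*(-4)*sqrt(2) + 6) + 7) - 67)**2 = ((5*(-80*sqrt(2) + 6) + 7) - 67)**2 = ((5*(6 - 80*sqrt(2)) + 7) - 67)**2 = (((30 - 400*sqrt(2)) + 7) - 67)**2 = ((37 - 400*sqrt(2)) - 67)**2 = (-30 - 400*sqrt(2))**2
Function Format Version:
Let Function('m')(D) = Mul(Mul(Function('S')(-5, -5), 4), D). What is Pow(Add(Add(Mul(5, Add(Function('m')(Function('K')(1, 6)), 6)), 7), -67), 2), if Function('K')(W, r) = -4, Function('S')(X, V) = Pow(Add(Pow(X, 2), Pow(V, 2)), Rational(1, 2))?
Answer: Add(320900, Mul(24000, Pow(2, Rational(1, 2)))) ≈ 3.5484e+5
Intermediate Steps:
Function('S')(X, V) = Pow(Add(Pow(V, 2), Pow(X, 2)), Rational(1, 2))
Function('m')(D) = Mul(20, D, Pow(2, Rational(1, 2))) (Function('m')(D) = Mul(Mul(Pow(Add(Pow(-5, 2), Pow(-5, 2)), Rational(1, 2)), 4), D) = Mul(Mul(Pow(Add(25, 25), Rational(1, 2)), 4), D) = Mul(Mul(Pow(50, Rational(1, 2)), 4), D) = Mul(Mul(Mul(5, Pow(2, Rational(1, 2))), 4), D) = Mul(Mul(20, Pow(2, Rational(1, 2))), D) = Mul(20, D, Pow(2, Rational(1, 2))))
Pow(Add(Add(Mul(5, Add(Function('m')(Function('K')(1, 6)), 6)), 7), -67), 2) = Pow(Add(Add(Mul(5, Add(Mul(20, -4, Pow(2, Rational(1, 2))), 6)), 7), -67), 2) = Pow(Add(Add(Mul(5, Add(Mul(-80, Pow(2, Rational(1, 2))), 6)), 7), -67), 2) = Pow(Add(Add(Mul(5, Add(6, Mul(-80, Pow(2, Rational(1, 2))))), 7), -67), 2) = Pow(Add(Add(Add(30, Mul(-400, Pow(2, Rational(1, 2)))), 7), -67), 2) = Pow(Add(Add(37, Mul(-400, Pow(2, Rational(1, 2)))), -67), 2) = Pow(Add(-30, Mul(-400, Pow(2, Rational(1, 2)))), 2)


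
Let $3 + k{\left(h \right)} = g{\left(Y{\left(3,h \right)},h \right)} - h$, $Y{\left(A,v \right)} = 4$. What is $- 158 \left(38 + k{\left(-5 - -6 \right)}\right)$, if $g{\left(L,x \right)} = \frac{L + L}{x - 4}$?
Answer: $- \frac{14852}{3} \approx -4950.7$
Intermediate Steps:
$g{\left(L,x \right)} = \frac{2 L}{-4 + x}$
$k{\left(h \right)} = -3 - h + \frac{8}{-4 + h}$ ($k{\left(h \right)} = -3 - \left(h - \frac{8}{-4 + h}\right) = -3 - h + \frac{8}{-4 + h}$)
$- 158 \left(38 + k{\left(-5 - -6 \right)}\right) = - 158 \left(38 + \frac{20 - -1 - \left(-5 - -6\right)^{2}}{-4 - -1}\right) = - 158 \left(38 + \frac{20 + \left(-5 + 6\right) - \left(-5 + 6\right)^{2}}{-4 + \left(-5 + 6\right)}\right) = - 158 \left(38 + \frac{20 + 1 - 1^{2}}{-4 + 1}\right) = - 158 \left(38 + \frac{20 + 1 - 1}{-3}\right) = - 158 \left(38 - \frac{20 + 1 - 1}{3}\right) = - 158 \left(38 - \frac{20}{3}\right) = \left(-158\right) \frac{94}{3} = - \frac{14852}{3}$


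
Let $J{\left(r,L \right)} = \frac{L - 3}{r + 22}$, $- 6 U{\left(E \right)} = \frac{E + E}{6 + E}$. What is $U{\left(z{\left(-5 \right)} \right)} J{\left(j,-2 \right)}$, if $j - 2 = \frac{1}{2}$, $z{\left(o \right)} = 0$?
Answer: $0$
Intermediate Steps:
$U{\left(E \right)} = - \frac{E}{3 \left(6 + E\right)}$ ($U{\left(E \right)} = - \frac{\left(E + E\right) \frac{1}{6 + E}}{6} = - \frac{2 E \frac{1}{6 + E}}{6} = - \frac{E}{3 \left(6 + E\right)}$)
$j = \frac{5}{2}$ ($j = 2 + \frac{1}{2} = \frac{5}{2} \approx 2.5$)
$J{\left(r,L \right)} = \frac{-3 + L}{22 + r}$
$U{\left(z{\left(-5 \right)} \right)} J{\left(j,-2 \right)} = \left(-1\right) 0 \frac{1}{18 + 3 \cdot 0} \frac{-3 - 2}{22 + \frac{5}{2}} = \left(-1\right) 0 \frac{1}{18 + 0} \frac{1}{\frac{49}{2}} \left(-5\right) = \left(-1\right) 0 \cdot \frac{1}{18} \cdot \frac{2}{49} \left(-5\right) = \left(-1\right) 0 \cdot \frac{1}{18} \left(- \frac{10}{49}\right) = 0 \left(- \frac{10}{49}\right) = 0$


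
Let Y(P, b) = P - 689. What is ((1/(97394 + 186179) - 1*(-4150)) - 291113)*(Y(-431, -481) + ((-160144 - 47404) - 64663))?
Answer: 22242298863216138/283573 ≈ 7.8436e+10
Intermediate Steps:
Y(P, b) = -689 + P
((1/(97394 + 186179) - 1*(-4150)) - 291113)*(Y(-431, -481) + ((-160144 - 47404) - 64663)) = ((1/(97394 + 186179) - 1*(-4150)) - 291113)*((-689 - 431) + ((-160144 - 47404) - 64663)) = ((1/283573 + 4150) - 291113)*(-1120 + (-207548 - 64663)) = ((1/283573 + 4150) - 291113)*(-1120 - 272211) = (1176827951/283573 - 291113)*(-273331) = -81374958798/283573*(-273331) = 22242298863216138/283573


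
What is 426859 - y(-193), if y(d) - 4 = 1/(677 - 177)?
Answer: 213427499/500 ≈ 4.2686e+5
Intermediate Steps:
y(d) = 2001/500 (y(d) = 4 + 1/(677 - 177) = 4 + 1/500 = 2001/500)
426859 - y(-193) = 426859 - 1*2001/500 = 426859 - 2001/500 = 213427499/500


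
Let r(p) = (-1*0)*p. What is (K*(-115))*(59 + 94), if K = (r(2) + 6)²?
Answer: -633420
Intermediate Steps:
r(p) = 0 (r(p) = 0*p = 0)
K = 36 (K = (0 + 6)² = 6² = 36)
(K*(-115))*(59 + 94) = (36*(-115))*(59 + 94) = -4140*153 = -633420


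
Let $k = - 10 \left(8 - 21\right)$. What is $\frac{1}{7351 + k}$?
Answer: $\frac{1}{7481} \approx 0.00013367$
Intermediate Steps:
$k = 130$ ($k = \left(-10\right) \left(-13\right) = 130$)
$\frac{1}{7351 + k} = \frac{1}{7351 + 130} = \frac{1}{7481}$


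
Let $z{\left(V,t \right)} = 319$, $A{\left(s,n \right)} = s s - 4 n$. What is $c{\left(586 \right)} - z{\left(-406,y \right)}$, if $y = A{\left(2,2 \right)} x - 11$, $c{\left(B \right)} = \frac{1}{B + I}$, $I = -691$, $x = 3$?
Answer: $- \frac{33496}{105} \approx -319.01$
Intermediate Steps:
$A{\left(s,n \right)} = s^{2} - 4 n$
$c{\left(B \right)} = \frac{1}{-691 + B}$ ($c{\left(B \right)} = \frac{1}{B - 691} = \frac{1}{-691 + B}$)
$y = -23$ ($y = \left(2^{2} - 8\right) 3 - 11 = \left(4 - 8\right) 3 - 11 = \left(-4\right) 3 - 11 = -12 - 11 = -23$)
$c{\left(586 \right)} - z{\left(-406,y \right)} = \frac{1}{-691 + 586} - 319 = \frac{1}{-105} - 319 = - \frac{1}{105} - 319 = - \frac{33496}{105}$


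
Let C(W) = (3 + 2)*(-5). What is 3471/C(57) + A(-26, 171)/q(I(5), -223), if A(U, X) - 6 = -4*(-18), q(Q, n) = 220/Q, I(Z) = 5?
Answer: -75387/550 ≈ -137.07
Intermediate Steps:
C(W) = -25 (C(W) = 5*(-5) = -25)
A(U, X) = 78 (A(U, X) = 6 - 4*(-18) = 6 + 72 = 78)
3471/C(57) + A(-26, 171)/q(I(5), -223) = 3471/(-25) + 78/((220/5)) = 3471*(-1/25) + 78/((220*(⅕))) = -3471/25 + 78/44 = -3471/25 + 78*(1/44) = -3471/25 + 39/22 = -75387/550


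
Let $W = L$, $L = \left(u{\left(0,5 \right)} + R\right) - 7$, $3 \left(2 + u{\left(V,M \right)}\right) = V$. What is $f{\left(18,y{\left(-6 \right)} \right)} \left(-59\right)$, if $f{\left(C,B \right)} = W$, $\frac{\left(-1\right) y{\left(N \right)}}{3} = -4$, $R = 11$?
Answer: $-118$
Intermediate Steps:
$y{\left(N \right)} = 12$ ($y{\left(N \right)} = \left(-3\right) \left(-4\right) = 12$)
$u{\left(V,M \right)} = -2 + \frac{V}{3}$
$L = 2$ ($L = \left(\left(-2 + \frac{1}{3} \cdot 0\right) + 11\right) - 7 = \left(\left(-2 + 0\right) + 11\right) - 7 = \left(-2 + 11\right) - 7 = 9 - 7 = 2$)
$W = 2$
$f{\left(C,B \right)} = 2$
$f{\left(18,y{\left(-6 \right)} \right)} \left(-59\right) = 2 \left(-59\right) = -118$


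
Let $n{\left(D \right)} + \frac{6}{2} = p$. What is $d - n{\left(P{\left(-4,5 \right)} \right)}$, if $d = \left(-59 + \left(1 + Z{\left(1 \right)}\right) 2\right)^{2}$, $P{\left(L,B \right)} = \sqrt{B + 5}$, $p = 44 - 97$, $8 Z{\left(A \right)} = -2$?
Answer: $\frac{13449}{4} \approx 3362.3$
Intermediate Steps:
$Z{\left(A \right)} = - \frac{1}{4}$ ($Z{\left(A \right)} = \frac{1}{8} \left(-2\right) = - \frac{1}{4}$)
$p = -53$ ($p = 44 - 97 = -53$)
$P{\left(L,B \right)} = \sqrt{5 + B}$
$n{\left(D \right)} = -56$ ($n{\left(D \right)} = -3 - 53 = -56$)
$d = \frac{13225}{4}$ ($d = \left(-59 + \left(1 - \frac{1}{4}\right) 2\right)^{2} = \left(-59 + \frac{3}{4} \cdot 2\right)^{2} = \left(-59 + \frac{3}{2}\right)^{2} = \left(- \frac{115}{2}\right)^{2} = \frac{13225}{4} \approx 3306.3$)
$d - n{\left(P{\left(-4,5 \right)} \right)} = \frac{13225}{4} - -56 = \frac{13225}{4} + 56 = \frac{13449}{4}$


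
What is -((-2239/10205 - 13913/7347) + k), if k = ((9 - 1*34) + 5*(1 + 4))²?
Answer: 158432098/74976135 ≈ 2.1131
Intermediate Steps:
k = 0 (k = ((9 - 34) + 5*5)² = (-25 + 25)² = 0² = 0)
-((-2239/10205 - 13913/7347) + k) = -((-2239/10205 - 13913/7347) + 0) = -(-158432098/74976135 + 0) = -1*(-158432098/74976135) = 158432098/74976135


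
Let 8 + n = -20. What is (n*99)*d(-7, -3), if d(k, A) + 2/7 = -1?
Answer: 3564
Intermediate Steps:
n = -28 (n = -8 - 20 = -28)
d(k, A) = -9/7 (d(k, A) = -2/7 - 1 = -9/7)
(n*99)*d(-7, -3) = -28*99*(-9/7) = -2772*(-9/7) = 3564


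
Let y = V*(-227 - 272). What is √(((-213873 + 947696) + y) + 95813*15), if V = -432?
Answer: √2386586 ≈ 1544.9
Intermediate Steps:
y = 215568 (y = -432*(-227 - 272) = -432*(-499) = 215568)
√(((-213873 + 947696) + y) + 95813*15) = √(((-213873 + 947696) + 215568) + 95813*15) = √((733823 + 215568) + 1437195) = √(949391 + 1437195) = √2386586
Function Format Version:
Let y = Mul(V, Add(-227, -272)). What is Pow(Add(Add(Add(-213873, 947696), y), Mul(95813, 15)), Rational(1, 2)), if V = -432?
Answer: Pow(2386586, Rational(1, 2)) ≈ 1544.9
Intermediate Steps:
y = 215568 (y = Mul(-432, Add(-227, -272)) = Mul(-432, -499) = 215568)
Pow(Add(Add(Add(-213873, 947696), y), Mul(95813, 15)), Rational(1, 2)) = Pow(Add(Add(Add(-213873, 947696), 215568), Mul(95813, 15)), Rational(1, 2)) = Pow(Add(Add(733823, 215568), 1437195), Rational(1, 2)) = Pow(Add(949391, 1437195), Rational(1, 2)) = Pow(2386586, Rational(1, 2))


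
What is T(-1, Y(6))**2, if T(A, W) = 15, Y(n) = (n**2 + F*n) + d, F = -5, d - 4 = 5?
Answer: 225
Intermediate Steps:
d = 9 (d = 4 + 5 = 9)
Y(n) = 9 + n**2 - 5*n (Y(n) = (n**2 - 5*n) + 9 = 9 + n**2 - 5*n)
T(-1, Y(6))**2 = 15**2 = 225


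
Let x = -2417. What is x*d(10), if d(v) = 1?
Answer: -2417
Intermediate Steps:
x*d(10) = -2417*1 = -2417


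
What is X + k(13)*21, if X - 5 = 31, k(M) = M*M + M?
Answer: 3858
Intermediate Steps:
k(M) = M + M² (k(M) = M² + M = M + M²)
X = 36 (X = 5 + 31 = 36)
X + k(13)*21 = 36 + (13*(1 + 13))*21 = 36 + (13*14)*21 = 36 + 182*21 = 36 + 3822 = 3858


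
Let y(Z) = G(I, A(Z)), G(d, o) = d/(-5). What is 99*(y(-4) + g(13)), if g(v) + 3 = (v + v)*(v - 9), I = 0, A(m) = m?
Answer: 9999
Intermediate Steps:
G(d, o) = -d/5 (G(d, o) = d*(-⅕) = -d/5)
y(Z) = 0 (y(Z) = -⅕*0 = 0)
g(v) = -3 + 2*v*(-9 + v) (g(v) = -3 + (v + v)*(v - 9) = -3 + (2*v)*(-9 + v) = -3 + 2*v*(-9 + v))
99*(y(-4) + g(13)) = 99*(0 + (-3 - 18*13 + 2*13²)) = 99*(0 + (-3 - 234 + 2*169)) = 99*(0 + (-3 - 234 + 338)) = 99*(0 + 101) = 99*101 = 9999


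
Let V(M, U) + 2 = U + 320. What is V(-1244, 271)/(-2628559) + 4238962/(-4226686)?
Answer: -5572425616906/5555046762737 ≈ -1.0031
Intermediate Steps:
V(M, U) = 318 + U (V(M, U) = -2 + (U + 320) = -2 + (320 + U) = 318 + U)
V(-1244, 271)/(-2628559) + 4238962/(-4226686) = (318 + 271)/(-2628559) + 4238962/(-4226686) = 589*(-1/2628559) + 4238962*(-1/4226686) = -589/2628559 - 2119481/2113343 = -5572425616906/5555046762737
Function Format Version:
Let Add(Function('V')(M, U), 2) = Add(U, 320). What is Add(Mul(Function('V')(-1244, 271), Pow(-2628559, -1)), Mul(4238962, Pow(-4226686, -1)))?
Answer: Rational(-5572425616906, 5555046762737) ≈ -1.0031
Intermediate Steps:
Function('V')(M, U) = Add(318, U) (Function('V')(M, U) = Add(-2, Add(U, 320)) = Add(-2, Add(320, U)) = Add(318, U))
Add(Mul(Function('V')(-1244, 271), Pow(-2628559, -1)), Mul(4238962, Pow(-4226686, -1))) = Add(Mul(Add(318, 271), Pow(-2628559, -1)), Mul(4238962, Pow(-4226686, -1))) = Add(Mul(589, Rational(-1, 2628559)), Mul(4238962, Rational(-1, 4226686))) = Add(Rational(-589, 2628559), Rational(-2119481, 2113343)) = Rational(-5572425616906, 5555046762737)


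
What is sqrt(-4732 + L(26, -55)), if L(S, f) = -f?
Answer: I*sqrt(4677) ≈ 68.389*I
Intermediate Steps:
sqrt(-4732 + L(26, -55)) = sqrt(-4732 - 1*(-55)) = sqrt(-4732 + 55) = sqrt(-4677) = I*sqrt(4677)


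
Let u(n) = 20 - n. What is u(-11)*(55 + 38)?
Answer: 2883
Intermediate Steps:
u(-11)*(55 + 38) = (20 - 1*(-11))*(55 + 38) = (20 + 11)*93 = 31*93 = 2883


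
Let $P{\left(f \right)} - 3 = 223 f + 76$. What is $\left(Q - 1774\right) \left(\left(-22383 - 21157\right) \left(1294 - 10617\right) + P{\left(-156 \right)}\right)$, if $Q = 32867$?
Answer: $12620297691123$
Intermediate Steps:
$P{\left(f \right)} = 79 + 223 f$ ($P{\left(f \right)} = 3 + \left(223 f + 76\right) = 3 + \left(76 + 223 f\right) = 79 + 223 f$)
$\left(Q - 1774\right) \left(\left(-22383 - 21157\right) \left(1294 - 10617\right) + P{\left(-156 \right)}\right) = \left(32867 - 1774\right) \left(\left(-22383 - 21157\right) \left(1294 - 10617\right) + \left(79 + 223 \left(-156\right)\right)\right) = 31093 \left(\left(-43540\right) \left(-9323\right) + \left(79 - 34788\right)\right) = 31093 \left(405923420 - 34709\right) = 31093 \cdot 405888711 = 12620297691123$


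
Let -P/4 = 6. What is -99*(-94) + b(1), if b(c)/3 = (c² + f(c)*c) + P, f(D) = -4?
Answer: 9225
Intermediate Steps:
P = -24 (P = -4*6 = -24)
b(c) = -72 - 12*c + 3*c² (b(c) = 3*((c² - 4*c) - 24) = 3*(-24 + c² - 4*c) = -72 - 12*c + 3*c²)
-99*(-94) + b(1) = -99*(-94) + (-72 - 12*1 + 3*1²) = 9306 + (-72 - 12 + 3*1) = 9306 + (-72 - 12 + 3) = 9306 - 81 = 9225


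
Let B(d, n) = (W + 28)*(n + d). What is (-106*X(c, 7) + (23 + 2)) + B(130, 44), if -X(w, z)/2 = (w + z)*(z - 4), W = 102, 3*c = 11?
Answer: 29429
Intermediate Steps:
c = 11/3 (c = (⅓)*11 = 11/3 ≈ 3.6667)
B(d, n) = 130*d + 130*n (B(d, n) = (102 + 28)*(n + d) = 130*(d + n) = 130*d + 130*n)
X(w, z) = -2*(-4 + z)*(w + z) (X(w, z) = -2*(w + z)*(z - 4) = -2*(w + z)*(-4 + z) = -2*(-4 + z)*(w + z))
(-106*X(c, 7) + (23 + 2)) + B(130, 44) = (-106*(-2*7² + 8*(11/3) + 8*7 - 2*11/3*7) + (23 + 2)) + (130*130 + 130*44) = (-106*(-2*49 + 88/3 + 56 - 154/3) + 25) + (16900 + 5720) = (-106*(-98 + 88/3 + 56 - 154/3) + 25) + 22620 = (-106*(-64) + 25) + 22620 = (6784 + 25) + 22620 = 6809 + 22620 = 29429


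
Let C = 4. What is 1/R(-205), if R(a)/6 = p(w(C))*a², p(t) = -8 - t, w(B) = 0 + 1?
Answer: -1/2269350 ≈ -4.4065e-7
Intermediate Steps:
w(B) = 1
R(a) = -54*a² (R(a) = 6*((-8 - 1*1)*a²) = 6*((-8 - 1)*a²) = 6*(-9*a²) = -54*a²)
1/R(-205) = 1/(-54*(-205)²) = 1/(-54*42025) = 1/(-2269350) = -1/2269350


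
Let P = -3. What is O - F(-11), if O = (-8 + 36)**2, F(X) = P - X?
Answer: 776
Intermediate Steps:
F(X) = -3 - X
O = 784 (O = 28**2 = 784)
O - F(-11) = 784 - (-3 - 1*(-11)) = 784 - (-3 + 11) = 784 - 1*8 = 784 - 8 = 776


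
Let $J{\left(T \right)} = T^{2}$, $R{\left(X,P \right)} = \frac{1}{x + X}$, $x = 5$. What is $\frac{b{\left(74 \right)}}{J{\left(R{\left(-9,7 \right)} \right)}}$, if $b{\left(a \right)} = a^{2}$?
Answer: $87616$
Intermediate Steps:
$R{\left(X,P \right)} = \frac{1}{5 + X}$
$\frac{b{\left(74 \right)}}{J{\left(R{\left(-9,7 \right)} \right)}} = \frac{74^{2}}{\left(\frac{1}{5 - 9}\right)^{2}} = \frac{5476}{\left(\frac{1}{-4}\right)^{2}} = \frac{5476}{\left(- \frac{1}{4}\right)^{2}} = 5476 \frac{1}{\frac{1}{16}} = 5476 \cdot 16 = 87616$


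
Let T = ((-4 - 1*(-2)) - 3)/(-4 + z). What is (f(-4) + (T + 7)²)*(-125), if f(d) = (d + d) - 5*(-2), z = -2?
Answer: -285125/36 ≈ -7920.1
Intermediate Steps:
T = ⅚ (T = ((-4 - 1*(-2)) - 3)/(-4 - 2) = ((-4 + 2) - 3)/(-6) = (-2 - 3)*(-⅙) = -5*(-⅙) = ⅚ ≈ 0.83333)
f(d) = 10 + 2*d (f(d) = 2*d + 10 = 10 + 2*d)
(f(-4) + (T + 7)²)*(-125) = ((10 + 2*(-4)) + (⅚ + 7)²)*(-125) = ((10 - 8) + (47/6)²)*(-125) = (2 + 2209/36)*(-125) = (2281/36)*(-125) = -285125/36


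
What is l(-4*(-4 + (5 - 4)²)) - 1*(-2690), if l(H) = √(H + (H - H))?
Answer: 2690 + 2*√3 ≈ 2693.5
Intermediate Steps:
l(H) = √H (l(H) = √(H + 0) = √H)
l(-4*(-4 + (5 - 4)²)) - 1*(-2690) = √(-4*(-4 + (5 - 4)²)) - 1*(-2690) = √(-4*(-4 + 1²)) + 2690 = √(-4*(-4 + 1)) + 2690 = √(-4*(-3)) + 2690 = √12 + 2690 = 2*√3 + 2690 = 2690 + 2*√3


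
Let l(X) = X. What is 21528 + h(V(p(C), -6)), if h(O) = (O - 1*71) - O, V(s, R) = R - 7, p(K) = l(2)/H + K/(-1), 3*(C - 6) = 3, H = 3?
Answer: 21457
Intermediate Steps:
C = 7 (C = 6 + (⅓)*3 = 6 + 1 = 7)
p(K) = ⅔ - K (p(K) = 2/3 + K/(-1) = 2*(⅓) + K*(-1) = ⅔ - K)
V(s, R) = -7 + R
h(O) = -71 (h(O) = (O - 71) - O = (-71 + O) - O = -71)
21528 + h(V(p(C), -6)) = 21528 - 71 = 21457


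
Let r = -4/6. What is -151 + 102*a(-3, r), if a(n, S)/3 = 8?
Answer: 2297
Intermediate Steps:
r = -⅔ (r = -4*⅙ = -⅔ ≈ -0.66667)
a(n, S) = 24 (a(n, S) = 3*8 = 24)
-151 + 102*a(-3, r) = -151 + 102*24 = -151 + 2448 = 2297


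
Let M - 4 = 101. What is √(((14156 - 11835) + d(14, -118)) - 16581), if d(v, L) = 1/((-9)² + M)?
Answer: I*√493338774/186 ≈ 119.42*I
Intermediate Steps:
M = 105 (M = 4 + 101 = 105)
d(v, L) = 1/186 (d(v, L) = 1/((-9)² + 105) = 1/(81 + 105) = 1/186)
√(((14156 - 11835) + d(14, -118)) - 16581) = √(((14156 - 11835) + 1/186) - 16581) = √((2321 + 1/186) - 16581) = √(431707/186 - 16581) = √(-2652359/186) = I*√493338774/186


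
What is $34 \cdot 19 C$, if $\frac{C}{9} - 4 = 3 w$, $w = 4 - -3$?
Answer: $145350$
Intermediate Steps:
$w = 7$ ($w = 4 + 3 = 7$)
$C = 225$ ($C = 36 + 9 \cdot 3 \cdot 7 = 36 + 9 \cdot 21 = 36 + 189 = 225$)
$34 \cdot 19 C = 34 \cdot 19 \cdot 225 = 646 \cdot 225 = 145350$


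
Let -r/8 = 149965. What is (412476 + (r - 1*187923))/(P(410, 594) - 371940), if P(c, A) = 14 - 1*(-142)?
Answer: 975167/371784 ≈ 2.6229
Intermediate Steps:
r = -1199720 (r = -8*149965 = -1199720)
P(c, A) = 156 (P(c, A) = 14 + 142 = 156)
(412476 + (r - 1*187923))/(P(410, 594) - 371940) = (412476 + (-1199720 - 1*187923))/(156 - 371940) = (412476 + (-1199720 - 187923))/(-371784) = (412476 - 1387643)*(-1/371784) = -975167*(-1/371784) = 975167/371784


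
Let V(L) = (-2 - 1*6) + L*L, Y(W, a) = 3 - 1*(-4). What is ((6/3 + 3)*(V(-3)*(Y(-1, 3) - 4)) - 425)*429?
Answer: -175890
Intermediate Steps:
Y(W, a) = 7 (Y(W, a) = 3 + 4 = 7)
V(L) = -8 + L² (V(L) = (-2 - 6) + L² = -8 + L²)
((6/3 + 3)*(V(-3)*(Y(-1, 3) - 4)) - 425)*429 = ((6/3 + 3)*((-8 + (-3)²)*(7 - 4)) - 425)*429 = ((6*(⅓) + 3)*((-8 + 9)*3) - 425)*429 = ((2 + 3)*(1*3) - 425)*429 = (5*3 - 425)*429 = (15 - 425)*429 = -410*429 = -175890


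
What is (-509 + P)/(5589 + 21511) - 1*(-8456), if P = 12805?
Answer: 57292474/6775 ≈ 8456.5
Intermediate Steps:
(-509 + P)/(5589 + 21511) - 1*(-8456) = (-509 + 12805)/(5589 + 21511) - 1*(-8456) = 12296/27100 + 8456 = 12296*(1/27100) + 8456 = 3074/6775 + 8456 = 57292474/6775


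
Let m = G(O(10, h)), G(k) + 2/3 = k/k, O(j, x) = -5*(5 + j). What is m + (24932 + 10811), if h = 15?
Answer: 107230/3 ≈ 35743.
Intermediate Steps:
O(j, x) = -25 - 5*j
G(k) = ⅓ (G(k) = -⅔ + k/k = -⅔ + 1 = ⅓)
m = ⅓ ≈ 0.33333
m + (24932 + 10811) = ⅓ + (24932 + 10811) = ⅓ + 35743 = 107230/3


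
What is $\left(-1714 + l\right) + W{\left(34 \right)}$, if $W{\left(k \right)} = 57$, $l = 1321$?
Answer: $-336$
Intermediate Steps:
$\left(-1714 + l\right) + W{\left(34 \right)} = \left(-1714 + 1321\right) + 57 = -393 + 57 = -336$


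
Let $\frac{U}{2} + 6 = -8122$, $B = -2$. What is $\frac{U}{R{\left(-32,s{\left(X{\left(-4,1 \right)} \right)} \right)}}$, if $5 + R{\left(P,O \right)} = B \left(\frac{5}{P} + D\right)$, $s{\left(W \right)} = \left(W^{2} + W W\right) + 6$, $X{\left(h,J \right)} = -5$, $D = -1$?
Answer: $\frac{260096}{43} \approx 6048.7$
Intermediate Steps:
$s{\left(W \right)} = 6 + 2 W^{2}$ ($s{\left(W \right)} = \left(W^{2} + W^{2}\right) + 6 = 2 W^{2} + 6 = 6 + 2 W^{2}$)
$R{\left(P,O \right)} = -3 - \frac{10}{P}$ ($R{\left(P,O \right)} = -5 - 2 \left(\frac{5}{P} - 1\right) = -5 - 2 \left(-1 + \frac{5}{P}\right) = -5 + \left(2 - \frac{10}{P}\right) = -3 - \frac{10}{P}$)
$U = -16256$ ($U = -12 + 2 \left(-8122\right) = -12 - 16244 = -16256$)
$\frac{U}{R{\left(-32,s{\left(X{\left(-4,1 \right)} \right)} \right)}} = - \frac{16256}{-3 - \frac{10}{-32}} = - \frac{16256}{-3 - - \frac{5}{16}} = - \frac{16256}{-3 + \frac{5}{16}} = - \frac{16256}{- \frac{43}{16}} = \left(-16256\right) \left(- \frac{16}{43}\right) = \frac{260096}{43}$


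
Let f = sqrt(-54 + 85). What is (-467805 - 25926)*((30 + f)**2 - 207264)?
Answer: 101872998423 - 29623860*sqrt(31) ≈ 1.0171e+11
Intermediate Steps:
f = sqrt(31) ≈ 5.5678
(-467805 - 25926)*((30 + f)**2 - 207264) = (-467805 - 25926)*((30 + sqrt(31))**2 - 207264) = -493731*(-207264 + (30 + sqrt(31))**2) = 102332661984 - 493731*(30 + sqrt(31))**2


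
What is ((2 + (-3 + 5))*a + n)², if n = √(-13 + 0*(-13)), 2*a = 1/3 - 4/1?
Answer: 367/9 - 44*I*√13/3 ≈ 40.778 - 52.881*I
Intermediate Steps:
a = -11/6 (a = (1/3 - 4/1)/2 = (1*(⅓) - 4*1)/2 = (⅓ - 4)/2 = (½)*(-11/3) = -11/6 ≈ -1.8333)
n = I*√13 (n = √(-13 + 0) = √(-13) = I*√13 ≈ 3.6056*I)
((2 + (-3 + 5))*a + n)² = ((2 + (-3 + 5))*(-11/6) + I*√13)² = ((2 + 2)*(-11/6) + I*√13)² = (4*(-11/6) + I*√13)² = (-22/3 + I*√13)²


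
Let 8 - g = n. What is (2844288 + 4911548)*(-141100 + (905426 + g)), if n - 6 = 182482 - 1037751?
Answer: 12561328718092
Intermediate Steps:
n = -855263 (n = 6 + (182482 - 1037751) = 6 - 855269 = -855263)
g = 855271 (g = 8 - 1*(-855263) = 8 + 855263 = 855271)
(2844288 + 4911548)*(-141100 + (905426 + g)) = (2844288 + 4911548)*(-141100 + (905426 + 855271)) = 7755836*(-141100 + 1760697) = 7755836*1619597 = 12561328718092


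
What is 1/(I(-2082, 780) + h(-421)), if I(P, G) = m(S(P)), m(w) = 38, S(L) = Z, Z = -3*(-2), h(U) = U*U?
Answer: 1/177279 ≈ 5.6408e-6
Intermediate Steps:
h(U) = U²
Z = 6
S(L) = 6
I(P, G) = 38
1/(I(-2082, 780) + h(-421)) = 1/(38 + (-421)²) = 1/(38 + 177241) = 1/177279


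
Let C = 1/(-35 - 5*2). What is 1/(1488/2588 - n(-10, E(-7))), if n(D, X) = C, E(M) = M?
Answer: 29115/17387 ≈ 1.6745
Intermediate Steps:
C = -1/45 (C = 1/(-35 - 10) = 1/(-45) = -1/45 ≈ -0.022222)
n(D, X) = -1/45
1/(1488/2588 - n(-10, E(-7))) = 1/(1488/2588 - 1*(-1/45)) = 1/(1488*(1/2588) + 1/45) = 1/(372/647 + 1/45) = 1/(17387/29115) = 29115/17387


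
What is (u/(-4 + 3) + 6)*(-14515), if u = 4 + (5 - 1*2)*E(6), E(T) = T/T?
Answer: 14515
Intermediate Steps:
E(T) = 1
u = 7 (u = 4 + (5 - 1*2)*1 = 4 + (5 - 2)*1 = 4 + 3*1 = 4 + 3 = 7)
(u/(-4 + 3) + 6)*(-14515) = (7/(-4 + 3) + 6)*(-14515) = (7/(-1) + 6)*(-14515) = (-1*7 + 6)*(-14515) = (-7 + 6)*(-14515) = -1*(-14515) = 14515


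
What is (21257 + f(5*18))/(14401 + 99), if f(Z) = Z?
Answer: 21347/14500 ≈ 1.4722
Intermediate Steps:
(21257 + f(5*18))/(14401 + 99) = (21257 + 5*18)/(14401 + 99) = (21257 + 90)/14500 = 21347*(1/14500) = 21347/14500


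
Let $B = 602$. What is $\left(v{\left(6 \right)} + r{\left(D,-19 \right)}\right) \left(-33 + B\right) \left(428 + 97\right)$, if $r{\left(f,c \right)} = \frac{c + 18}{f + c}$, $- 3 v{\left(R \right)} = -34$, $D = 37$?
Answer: $\frac{20213725}{6} \approx 3.369 \cdot 10^{6}$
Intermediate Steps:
$v{\left(R \right)} = \frac{34}{3}$ ($v{\left(R \right)} = \left(- \frac{1}{3}\right) \left(-34\right) = \frac{34}{3}$)
$r{\left(f,c \right)} = \frac{18 + c}{c + f}$
$\left(v{\left(6 \right)} + r{\left(D,-19 \right)}\right) \left(-33 + B\right) \left(428 + 97\right) = \left(\frac{34}{3} + \frac{18 - 19}{-19 + 37}\right) \left(-33 + 602\right) \left(428 + 97\right) = \left(\frac{34}{3} + \frac{1}{18} \left(-1\right)\right) 569 \cdot 525 = \left(\frac{34}{3} + \frac{1}{18} \left(-1\right)\right) 298725 = \left(\frac{34}{3} - \frac{1}{18}\right) 298725 = \frac{203}{18} \cdot 298725 = \frac{20213725}{6}$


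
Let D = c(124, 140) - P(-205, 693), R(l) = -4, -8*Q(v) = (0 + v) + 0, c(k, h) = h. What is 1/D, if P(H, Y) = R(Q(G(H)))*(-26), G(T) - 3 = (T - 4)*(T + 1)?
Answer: 1/36 ≈ 0.027778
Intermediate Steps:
G(T) = 3 + (1 + T)*(-4 + T) (G(T) = 3 + (T - 4)*(T + 1) = 3 + (-4 + T)*(1 + T) = 3 + (1 + T)*(-4 + T))
Q(v) = -v/8 (Q(v) = -((0 + v) + 0)/8 = -(v + 0)/8 = -v/8)
P(H, Y) = 104 (P(H, Y) = -4*(-26) = 104)
D = 36 (D = 140 - 1*104 = 140 - 104 = 36)
1/D = 1/36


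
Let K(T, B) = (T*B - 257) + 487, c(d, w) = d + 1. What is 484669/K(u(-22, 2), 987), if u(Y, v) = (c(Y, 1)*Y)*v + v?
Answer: 484669/914192 ≈ 0.53016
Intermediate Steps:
c(d, w) = 1 + d
u(Y, v) = v + Y*v*(1 + Y) (u(Y, v) = ((1 + Y)*Y)*v + v = (Y*(1 + Y))*v + v = Y*v*(1 + Y) + v = v + Y*v*(1 + Y))
K(T, B) = 230 + B*T (K(T, B) = (B*T - 257) + 487 = (-257 + B*T) + 487 = 230 + B*T)
484669/K(u(-22, 2), 987) = 484669/(230 + 987*(2*(1 - 22*(1 - 22)))) = 484669/(230 + 987*(2*(1 - 22*(-21)))) = 484669/(230 + 987*(2*(1 + 462))) = 484669/(230 + 987*(2*463)) = 484669/(230 + 987*926) = 484669/(230 + 913962) = 484669/914192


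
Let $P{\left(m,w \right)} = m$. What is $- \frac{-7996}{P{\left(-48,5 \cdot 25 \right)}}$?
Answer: $- \frac{1999}{12} \approx -166.58$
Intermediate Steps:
$- \frac{-7996}{P{\left(-48,5 \cdot 25 \right)}} = - \frac{-7996}{-48} = - \frac{\left(-7996\right) \left(-1\right)}{48} = \left(-1\right) \frac{1999}{12} = - \frac{1999}{12}$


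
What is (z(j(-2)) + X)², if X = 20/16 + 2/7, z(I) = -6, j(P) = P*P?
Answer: 15625/784 ≈ 19.930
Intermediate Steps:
j(P) = P²
X = 43/28 (X = 20*(1/16) + 2*(⅐) = 5/4 + 2/7 = 43/28 ≈ 1.5357)
(z(j(-2)) + X)² = (-6 + 43/28)² = (-125/28)² = 15625/784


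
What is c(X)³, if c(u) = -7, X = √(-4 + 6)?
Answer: -343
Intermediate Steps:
X = √2 ≈ 1.4142
c(X)³ = (-7)³ = -343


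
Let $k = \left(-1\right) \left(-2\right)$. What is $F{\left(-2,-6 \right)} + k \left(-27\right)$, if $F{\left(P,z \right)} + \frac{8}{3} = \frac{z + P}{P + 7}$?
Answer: $- \frac{874}{15} \approx -58.267$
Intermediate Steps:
$k = 2$
$F{\left(P,z \right)} = - \frac{8}{3} + \frac{P + z}{7 + P}$ ($F{\left(P,z \right)} = - \frac{8}{3} + \frac{z + P}{P + 7} = - \frac{8}{3} + \frac{P + z}{7 + P}$)
$F{\left(-2,-6 \right)} + k \left(-27\right) = \frac{-56 - -10 + 3 \left(-6\right)}{3 \left(7 - 2\right)} + 2 \left(-27\right) = \frac{-56 + 10 - 18}{3 \cdot 5} - 54 = \frac{1}{3} \cdot \frac{1}{5} \left(-64\right) - 54 = - \frac{64}{15} - 54 = - \frac{874}{15}$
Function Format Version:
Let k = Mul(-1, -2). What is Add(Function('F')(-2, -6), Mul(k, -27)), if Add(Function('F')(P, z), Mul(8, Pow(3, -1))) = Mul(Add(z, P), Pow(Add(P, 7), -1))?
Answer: Rational(-874, 15) ≈ -58.267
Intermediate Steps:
k = 2
Function('F')(P, z) = Add(Rational(-8, 3), Mul(Pow(Add(7, P), -1), Add(P, z))) (Function('F')(P, z) = Add(Rational(-8, 3), Mul(Add(z, P), Pow(Add(P, 7), -1))) = Add(Rational(-8, 3), Mul(Add(P, z), Pow(Add(7, P), -1))) = Add(Rational(-8, 3), Mul(Pow(Add(7, P), -1), Add(P, z))))
Add(Function('F')(-2, -6), Mul(k, -27)) = Add(Mul(Rational(1, 3), Pow(Add(7, -2), -1), Add(-56, Mul(-5, -2), Mul(3, -6))), Mul(2, -27)) = Add(Mul(Rational(1, 3), Pow(5, -1), Add(-56, 10, -18)), -54) = Add(Mul(Rational(1, 3), Rational(1, 5), -64), -54) = Add(Rational(-64, 15), -54) = Rational(-874, 15)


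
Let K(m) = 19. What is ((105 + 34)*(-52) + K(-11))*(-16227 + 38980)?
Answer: -164026377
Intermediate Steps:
((105 + 34)*(-52) + K(-11))*(-16227 + 38980) = ((105 + 34)*(-52) + 19)*(-16227 + 38980) = (139*(-52) + 19)*22753 = (-7228 + 19)*22753 = -7209*22753 = -164026377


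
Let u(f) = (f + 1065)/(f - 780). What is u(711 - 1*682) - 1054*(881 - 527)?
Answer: -280211210/751 ≈ -3.7312e+5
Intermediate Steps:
u(f) = (1065 + f)/(-780 + f)
u(711 - 1*682) - 1054*(881 - 527) = (1065 + (711 - 1*682))/(-780 + (711 - 1*682)) - 1054*(881 - 527) = (1065 + (711 - 682))/(-780 + (711 - 682)) - 1054*354 = (1065 + 29)/(-780 + 29) - 373116 = 1094/(-751) - 373116 = -1/751*1094 - 373116 = -1094/751 - 373116 = -280211210/751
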